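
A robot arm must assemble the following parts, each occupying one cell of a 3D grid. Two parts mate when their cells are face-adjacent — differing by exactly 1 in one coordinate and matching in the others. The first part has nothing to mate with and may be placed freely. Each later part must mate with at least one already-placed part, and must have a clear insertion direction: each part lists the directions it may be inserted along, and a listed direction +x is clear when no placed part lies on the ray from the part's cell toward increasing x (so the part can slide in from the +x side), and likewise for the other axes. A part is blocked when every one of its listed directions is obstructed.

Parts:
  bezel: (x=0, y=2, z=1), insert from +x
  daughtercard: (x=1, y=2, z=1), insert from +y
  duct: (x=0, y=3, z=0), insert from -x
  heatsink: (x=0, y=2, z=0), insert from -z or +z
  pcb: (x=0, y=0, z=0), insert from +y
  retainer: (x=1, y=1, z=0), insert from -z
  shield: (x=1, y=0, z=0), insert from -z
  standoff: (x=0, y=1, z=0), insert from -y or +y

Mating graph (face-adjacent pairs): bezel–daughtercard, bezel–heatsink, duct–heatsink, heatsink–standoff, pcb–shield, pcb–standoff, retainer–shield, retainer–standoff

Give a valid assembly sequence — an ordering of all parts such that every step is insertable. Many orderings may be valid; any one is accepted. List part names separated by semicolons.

retainer; shield; pcb; standoff; heatsink; duct; bezel; daughtercard

1. retainer@(1, 1, 0) [-z clear] — {retainer}
2. shield@(1, 0, 0) [-z clear] — {retainer, shield}
3. pcb@(0, 0, 0) [+y clear] — {pcb, retainer, shield}
4. standoff@(0, 1, 0) [+y clear] — {pcb, retainer, shield, standoff}
5. heatsink@(0, 2, 0) [-z clear] — {heatsink, pcb, retainer, shield, standoff}
6. duct@(0, 3, 0) [-x clear] — {duct, heatsink, pcb, retainer, shield, standoff}
7. bezel@(0, 2, 1) [+x clear] — {bezel, duct, heatsink, pcb, retainer, shield, standoff}
8. daughtercard@(1, 2, 1) [+y clear] — {bezel, daughtercard, duct, heatsink, pcb, retainer, shield, standoff}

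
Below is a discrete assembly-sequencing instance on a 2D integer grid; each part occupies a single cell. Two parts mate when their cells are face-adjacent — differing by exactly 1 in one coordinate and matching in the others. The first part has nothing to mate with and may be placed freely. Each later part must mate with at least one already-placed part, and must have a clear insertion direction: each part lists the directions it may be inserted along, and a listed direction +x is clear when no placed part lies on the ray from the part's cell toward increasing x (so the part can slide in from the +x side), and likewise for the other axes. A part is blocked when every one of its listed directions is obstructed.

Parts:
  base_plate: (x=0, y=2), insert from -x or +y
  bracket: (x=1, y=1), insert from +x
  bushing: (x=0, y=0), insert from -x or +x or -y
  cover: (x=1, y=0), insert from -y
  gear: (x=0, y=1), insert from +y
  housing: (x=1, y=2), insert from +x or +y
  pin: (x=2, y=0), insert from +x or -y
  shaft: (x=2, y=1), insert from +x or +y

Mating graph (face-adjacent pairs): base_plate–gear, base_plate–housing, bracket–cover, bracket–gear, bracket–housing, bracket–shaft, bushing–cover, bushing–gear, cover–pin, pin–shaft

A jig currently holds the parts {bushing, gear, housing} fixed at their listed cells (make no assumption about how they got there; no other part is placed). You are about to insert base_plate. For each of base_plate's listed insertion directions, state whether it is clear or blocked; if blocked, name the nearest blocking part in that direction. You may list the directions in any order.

-x: ray from base_plate(0, 2) has no placed part ⇒ clear
+y: ray from base_plate(0, 2) has no placed part ⇒ clear

+y: clear; -x: clear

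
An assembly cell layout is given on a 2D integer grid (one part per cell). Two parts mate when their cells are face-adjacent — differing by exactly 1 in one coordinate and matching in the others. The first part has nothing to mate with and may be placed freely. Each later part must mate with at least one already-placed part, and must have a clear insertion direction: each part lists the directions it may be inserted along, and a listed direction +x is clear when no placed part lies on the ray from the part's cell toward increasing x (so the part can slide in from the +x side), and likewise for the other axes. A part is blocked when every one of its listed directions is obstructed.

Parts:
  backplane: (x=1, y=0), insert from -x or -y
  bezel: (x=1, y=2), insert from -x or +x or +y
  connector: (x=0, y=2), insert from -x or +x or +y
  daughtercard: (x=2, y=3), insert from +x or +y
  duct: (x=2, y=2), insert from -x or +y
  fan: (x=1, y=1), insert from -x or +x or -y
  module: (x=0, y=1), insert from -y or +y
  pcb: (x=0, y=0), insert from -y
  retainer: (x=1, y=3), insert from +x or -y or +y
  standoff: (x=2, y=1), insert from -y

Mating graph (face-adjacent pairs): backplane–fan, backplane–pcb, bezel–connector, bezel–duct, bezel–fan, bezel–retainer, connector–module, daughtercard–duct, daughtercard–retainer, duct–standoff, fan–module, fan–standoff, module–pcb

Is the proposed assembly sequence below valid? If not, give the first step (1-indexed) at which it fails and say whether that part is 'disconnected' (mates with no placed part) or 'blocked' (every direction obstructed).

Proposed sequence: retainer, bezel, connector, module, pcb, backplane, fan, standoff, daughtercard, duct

1. retainer@(1, 3) [+x clear] — {retainer}
2. bezel@(1, 2) [-x clear] — {bezel, retainer}
3. connector@(0, 2) [-x clear] — {bezel, connector, retainer}
4. module@(0, 1) [-y clear] — {bezel, connector, module, retainer}
5. pcb@(0, 0) [-y clear] — {bezel, connector, module, pcb, retainer}
6. backplane@(1, 0) [-y clear] — {backplane, bezel, connector, module, pcb, retainer}
7. fan@(1, 1) [+x clear] — {backplane, bezel, connector, fan, module, pcb, retainer}
8. standoff@(2, 1) [-y clear] — {backplane, bezel, connector, fan, module, pcb, retainer, standoff}
9. daughtercard@(2, 3) [+x clear] — {backplane, bezel, connector, daughtercard, fan, module, pcb, retainer, standoff}
10. duct@(2, 2) — -x/+y all obstructed ⇒ blocked

Invalid at step 10 (blocked)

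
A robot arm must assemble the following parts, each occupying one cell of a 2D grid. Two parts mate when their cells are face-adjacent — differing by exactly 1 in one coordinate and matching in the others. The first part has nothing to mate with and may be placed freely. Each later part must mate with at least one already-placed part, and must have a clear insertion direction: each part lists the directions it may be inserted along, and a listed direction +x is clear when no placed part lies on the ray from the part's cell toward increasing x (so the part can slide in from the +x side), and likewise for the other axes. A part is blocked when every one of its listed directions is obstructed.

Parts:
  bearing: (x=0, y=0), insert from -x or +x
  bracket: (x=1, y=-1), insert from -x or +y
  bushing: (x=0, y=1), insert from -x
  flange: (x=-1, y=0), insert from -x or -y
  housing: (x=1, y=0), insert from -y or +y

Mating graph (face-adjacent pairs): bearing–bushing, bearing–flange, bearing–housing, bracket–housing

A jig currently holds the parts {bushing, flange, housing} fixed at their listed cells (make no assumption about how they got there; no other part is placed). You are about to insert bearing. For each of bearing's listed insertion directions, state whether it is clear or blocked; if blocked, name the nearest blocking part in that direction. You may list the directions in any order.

-x: nearest on ray is flange@(-1, 0) ⇒ blocked
+x: nearest on ray is housing@(1, 0) ⇒ blocked

+x: blocked by housing; -x: blocked by flange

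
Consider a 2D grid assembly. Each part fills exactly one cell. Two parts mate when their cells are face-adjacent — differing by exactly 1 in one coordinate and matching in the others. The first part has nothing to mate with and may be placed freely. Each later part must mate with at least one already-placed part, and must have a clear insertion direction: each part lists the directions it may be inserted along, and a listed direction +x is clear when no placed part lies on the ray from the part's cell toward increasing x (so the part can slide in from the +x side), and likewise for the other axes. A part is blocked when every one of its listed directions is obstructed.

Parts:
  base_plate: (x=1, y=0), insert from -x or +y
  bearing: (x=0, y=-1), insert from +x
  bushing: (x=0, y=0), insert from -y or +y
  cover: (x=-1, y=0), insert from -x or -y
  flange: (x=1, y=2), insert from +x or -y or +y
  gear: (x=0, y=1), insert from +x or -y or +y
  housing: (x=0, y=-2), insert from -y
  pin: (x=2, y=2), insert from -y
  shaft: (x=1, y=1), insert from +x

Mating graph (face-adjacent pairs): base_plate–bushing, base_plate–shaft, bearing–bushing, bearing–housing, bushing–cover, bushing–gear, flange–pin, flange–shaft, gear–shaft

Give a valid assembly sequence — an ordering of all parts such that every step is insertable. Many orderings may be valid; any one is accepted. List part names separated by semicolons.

1. bearing@(0, -1) [+x clear] — {bearing}
2. housing@(0, -2) [-y clear] — {bearing, housing}
3. bushing@(0, 0) [+y clear] — {bearing, bushing, housing}
4. base_plate@(1, 0) [+y clear] — {base_plate, bearing, bushing, housing}
5. gear@(0, 1) [+x clear] — {base_plate, bearing, bushing, gear, housing}
6. cover@(-1, 0) [-x clear] — {base_plate, bearing, bushing, cover, gear, housing}
7. shaft@(1, 1) [+x clear] — {base_plate, bearing, bushing, cover, gear, housing, shaft}
8. flange@(1, 2) [+x clear] — {base_plate, bearing, bushing, cover, flange, gear, housing, shaft}
9. pin@(2, 2) [-y clear] — {base_plate, bearing, bushing, cover, flange, gear, housing, pin, shaft}

bearing; housing; bushing; base_plate; gear; cover; shaft; flange; pin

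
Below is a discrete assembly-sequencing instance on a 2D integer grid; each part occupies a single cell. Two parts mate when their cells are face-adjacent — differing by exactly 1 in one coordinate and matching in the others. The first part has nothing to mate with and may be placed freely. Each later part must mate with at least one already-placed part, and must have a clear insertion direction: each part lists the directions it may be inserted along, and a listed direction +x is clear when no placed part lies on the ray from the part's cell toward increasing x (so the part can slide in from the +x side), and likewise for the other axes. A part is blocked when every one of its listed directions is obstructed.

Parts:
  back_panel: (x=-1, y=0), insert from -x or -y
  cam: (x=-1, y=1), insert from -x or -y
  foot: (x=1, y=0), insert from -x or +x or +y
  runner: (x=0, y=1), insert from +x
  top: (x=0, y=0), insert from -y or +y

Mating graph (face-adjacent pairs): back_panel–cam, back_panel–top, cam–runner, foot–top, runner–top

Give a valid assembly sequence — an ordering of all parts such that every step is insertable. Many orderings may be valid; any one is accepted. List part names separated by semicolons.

1. cam@(-1, 1) [-x clear] — {cam}
2. runner@(0, 1) [+x clear] — {cam, runner}
3. top@(0, 0) [-y clear] — {cam, runner, top}
4. foot@(1, 0) [+x clear] — {cam, foot, runner, top}
5. back_panel@(-1, 0) [-x clear] — {back_panel, cam, foot, runner, top}

cam; runner; top; foot; back_panel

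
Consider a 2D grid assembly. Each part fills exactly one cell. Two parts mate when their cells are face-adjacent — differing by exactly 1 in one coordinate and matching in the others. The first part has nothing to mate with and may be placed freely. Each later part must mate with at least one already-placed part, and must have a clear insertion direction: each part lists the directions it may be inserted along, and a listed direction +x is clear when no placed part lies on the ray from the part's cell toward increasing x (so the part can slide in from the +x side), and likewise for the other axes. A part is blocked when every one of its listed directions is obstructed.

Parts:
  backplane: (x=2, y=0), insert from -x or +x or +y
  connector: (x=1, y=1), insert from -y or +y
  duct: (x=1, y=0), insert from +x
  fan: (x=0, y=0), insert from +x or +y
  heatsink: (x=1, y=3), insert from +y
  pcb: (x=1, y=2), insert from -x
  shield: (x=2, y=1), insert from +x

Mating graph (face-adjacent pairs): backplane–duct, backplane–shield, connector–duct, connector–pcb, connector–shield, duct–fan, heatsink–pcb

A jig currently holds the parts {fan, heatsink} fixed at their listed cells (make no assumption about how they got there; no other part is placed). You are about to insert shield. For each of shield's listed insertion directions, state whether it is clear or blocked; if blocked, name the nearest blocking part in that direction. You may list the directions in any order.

+x: ray from shield(2, 1) has no placed part ⇒ clear

+x: clear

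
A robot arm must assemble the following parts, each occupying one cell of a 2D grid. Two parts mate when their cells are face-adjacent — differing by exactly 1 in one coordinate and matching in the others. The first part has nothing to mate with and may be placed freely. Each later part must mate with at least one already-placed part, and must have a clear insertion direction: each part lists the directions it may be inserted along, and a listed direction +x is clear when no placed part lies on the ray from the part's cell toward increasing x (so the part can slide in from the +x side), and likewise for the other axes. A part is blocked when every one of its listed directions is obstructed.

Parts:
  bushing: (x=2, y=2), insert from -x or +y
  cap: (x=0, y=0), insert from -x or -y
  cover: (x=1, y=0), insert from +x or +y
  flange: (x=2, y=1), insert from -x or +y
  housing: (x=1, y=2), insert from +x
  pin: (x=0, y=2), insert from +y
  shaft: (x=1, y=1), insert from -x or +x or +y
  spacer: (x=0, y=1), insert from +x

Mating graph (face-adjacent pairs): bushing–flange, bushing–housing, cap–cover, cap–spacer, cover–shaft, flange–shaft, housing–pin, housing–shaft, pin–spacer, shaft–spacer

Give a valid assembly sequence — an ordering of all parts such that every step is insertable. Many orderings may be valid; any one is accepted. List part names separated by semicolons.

1. spacer@(0, 1) [+x clear] — {spacer}
2. shaft@(1, 1) [+x clear] — {shaft, spacer}
3. flange@(2, 1) [+y clear] — {flange, shaft, spacer}
4. cover@(1, 0) [+x clear] — {cover, flange, shaft, spacer}
5. housing@(1, 2) [+x clear] — {cover, flange, housing, shaft, spacer}
6. bushing@(2, 2) [+y clear] — {bushing, cover, flange, housing, shaft, spacer}
7. pin@(0, 2) [+y clear] — {bushing, cover, flange, housing, pin, shaft, spacer}
8. cap@(0, 0) [-x clear] — {bushing, cap, cover, flange, housing, pin, shaft, spacer}

spacer; shaft; flange; cover; housing; bushing; pin; cap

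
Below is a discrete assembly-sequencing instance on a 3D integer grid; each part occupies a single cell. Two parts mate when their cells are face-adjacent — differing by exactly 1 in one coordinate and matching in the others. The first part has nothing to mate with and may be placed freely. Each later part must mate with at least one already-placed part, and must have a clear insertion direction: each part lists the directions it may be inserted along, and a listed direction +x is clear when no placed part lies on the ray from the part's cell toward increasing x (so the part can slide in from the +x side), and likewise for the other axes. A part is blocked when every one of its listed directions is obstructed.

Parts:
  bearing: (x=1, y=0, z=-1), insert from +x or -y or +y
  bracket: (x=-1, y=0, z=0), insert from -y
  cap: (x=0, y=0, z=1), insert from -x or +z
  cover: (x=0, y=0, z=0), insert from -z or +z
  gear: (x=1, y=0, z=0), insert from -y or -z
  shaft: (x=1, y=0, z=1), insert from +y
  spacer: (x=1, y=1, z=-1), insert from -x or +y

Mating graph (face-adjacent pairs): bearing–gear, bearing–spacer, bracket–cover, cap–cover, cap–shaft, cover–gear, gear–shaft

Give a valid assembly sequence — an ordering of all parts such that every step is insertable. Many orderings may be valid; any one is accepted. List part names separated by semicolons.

spacer; bearing; gear; shaft; cap; cover; bracket

1. spacer@(1, 1, -1) [-x clear] — {spacer}
2. bearing@(1, 0, -1) [+x clear] — {bearing, spacer}
3. gear@(1, 0, 0) [-y clear] — {bearing, gear, spacer}
4. shaft@(1, 0, 1) [+y clear] — {bearing, gear, shaft, spacer}
5. cap@(0, 0, 1) [-x clear] — {bearing, cap, gear, shaft, spacer}
6. cover@(0, 0, 0) [-z clear] — {bearing, cap, cover, gear, shaft, spacer}
7. bracket@(-1, 0, 0) [-y clear] — {bearing, bracket, cap, cover, gear, shaft, spacer}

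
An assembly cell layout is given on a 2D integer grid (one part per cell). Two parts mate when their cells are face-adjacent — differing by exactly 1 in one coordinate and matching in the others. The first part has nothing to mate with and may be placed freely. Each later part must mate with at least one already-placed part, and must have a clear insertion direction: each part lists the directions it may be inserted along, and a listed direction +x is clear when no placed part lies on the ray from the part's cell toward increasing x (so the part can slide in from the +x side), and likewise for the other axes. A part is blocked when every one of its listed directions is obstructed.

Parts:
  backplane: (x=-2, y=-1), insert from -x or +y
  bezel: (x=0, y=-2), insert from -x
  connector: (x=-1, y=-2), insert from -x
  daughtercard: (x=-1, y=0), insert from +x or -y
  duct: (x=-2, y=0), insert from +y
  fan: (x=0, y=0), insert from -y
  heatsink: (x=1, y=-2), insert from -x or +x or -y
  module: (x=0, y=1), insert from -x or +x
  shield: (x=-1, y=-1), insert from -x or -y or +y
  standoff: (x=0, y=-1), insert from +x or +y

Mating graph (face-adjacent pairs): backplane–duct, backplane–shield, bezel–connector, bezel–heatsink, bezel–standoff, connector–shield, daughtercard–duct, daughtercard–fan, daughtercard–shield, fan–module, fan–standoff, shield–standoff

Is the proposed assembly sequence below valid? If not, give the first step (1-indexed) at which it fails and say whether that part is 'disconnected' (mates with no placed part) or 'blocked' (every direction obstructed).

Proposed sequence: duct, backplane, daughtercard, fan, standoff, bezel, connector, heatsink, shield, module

Invalid at step 9 (blocked)

1. duct@(-2, 0) [+y clear] — {duct}
2. backplane@(-2, -1) [-x clear] — {backplane, duct}
3. daughtercard@(-1, 0) [+x clear] — {backplane, daughtercard, duct}
4. fan@(0, 0) [-y clear] — {backplane, daughtercard, duct, fan}
5. standoff@(0, -1) [+x clear] — {backplane, daughtercard, duct, fan, standoff}
6. bezel@(0, -2) [-x clear] — {backplane, bezel, daughtercard, duct, fan, standoff}
7. connector@(-1, -2) [-x clear] — {backplane, bezel, connector, daughtercard, duct, fan, standoff}
8. heatsink@(1, -2) [+x clear] — {backplane, bezel, connector, daughtercard, duct, fan, heatsink, standoff}
9. shield@(-1, -1) — -x/-y/+y all obstructed ⇒ blocked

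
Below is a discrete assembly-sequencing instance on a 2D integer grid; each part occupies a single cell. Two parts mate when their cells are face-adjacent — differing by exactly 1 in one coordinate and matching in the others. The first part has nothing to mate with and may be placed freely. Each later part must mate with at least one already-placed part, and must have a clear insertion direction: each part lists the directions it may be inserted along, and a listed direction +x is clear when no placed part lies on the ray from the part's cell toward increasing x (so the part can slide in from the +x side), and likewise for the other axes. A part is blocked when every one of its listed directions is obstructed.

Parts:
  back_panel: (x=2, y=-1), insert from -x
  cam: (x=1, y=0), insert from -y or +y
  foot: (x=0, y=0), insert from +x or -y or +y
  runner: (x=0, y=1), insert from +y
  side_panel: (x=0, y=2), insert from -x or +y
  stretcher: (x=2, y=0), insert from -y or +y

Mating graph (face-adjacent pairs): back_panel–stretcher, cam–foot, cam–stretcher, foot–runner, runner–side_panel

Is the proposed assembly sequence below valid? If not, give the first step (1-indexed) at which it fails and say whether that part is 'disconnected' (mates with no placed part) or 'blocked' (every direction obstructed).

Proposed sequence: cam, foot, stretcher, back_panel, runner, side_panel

1. cam@(1, 0) [-y clear] — {cam}
2. foot@(0, 0) [-y clear] — {cam, foot}
3. stretcher@(2, 0) [-y clear] — {cam, foot, stretcher}
4. back_panel@(2, -1) [-x clear] — {back_panel, cam, foot, stretcher}
5. runner@(0, 1) [+y clear] — {back_panel, cam, foot, runner, stretcher}
6. side_panel@(0, 2) [-x clear] — {back_panel, cam, foot, runner, side_panel, stretcher}

Valid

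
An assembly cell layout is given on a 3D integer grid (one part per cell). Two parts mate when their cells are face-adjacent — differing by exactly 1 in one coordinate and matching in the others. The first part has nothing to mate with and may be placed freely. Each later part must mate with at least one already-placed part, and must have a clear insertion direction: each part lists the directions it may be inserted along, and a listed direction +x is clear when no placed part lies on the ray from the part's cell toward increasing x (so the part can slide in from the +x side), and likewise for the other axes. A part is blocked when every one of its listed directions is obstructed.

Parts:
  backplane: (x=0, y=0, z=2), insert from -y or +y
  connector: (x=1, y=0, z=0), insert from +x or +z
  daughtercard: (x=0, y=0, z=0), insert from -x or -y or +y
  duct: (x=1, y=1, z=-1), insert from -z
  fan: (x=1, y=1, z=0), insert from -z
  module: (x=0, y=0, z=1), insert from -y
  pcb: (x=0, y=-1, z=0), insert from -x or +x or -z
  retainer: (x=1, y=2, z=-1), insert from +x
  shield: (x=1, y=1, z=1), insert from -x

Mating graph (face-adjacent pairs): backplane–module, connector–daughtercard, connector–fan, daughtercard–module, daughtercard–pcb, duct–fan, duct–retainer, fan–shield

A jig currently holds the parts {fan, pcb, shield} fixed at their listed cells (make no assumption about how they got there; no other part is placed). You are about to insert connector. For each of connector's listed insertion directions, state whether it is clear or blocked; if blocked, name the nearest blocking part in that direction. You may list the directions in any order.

+x: clear; +z: clear

+x: ray from connector(1, 0, 0) has no placed part ⇒ clear
+z: ray from connector(1, 0, 0) has no placed part ⇒ clear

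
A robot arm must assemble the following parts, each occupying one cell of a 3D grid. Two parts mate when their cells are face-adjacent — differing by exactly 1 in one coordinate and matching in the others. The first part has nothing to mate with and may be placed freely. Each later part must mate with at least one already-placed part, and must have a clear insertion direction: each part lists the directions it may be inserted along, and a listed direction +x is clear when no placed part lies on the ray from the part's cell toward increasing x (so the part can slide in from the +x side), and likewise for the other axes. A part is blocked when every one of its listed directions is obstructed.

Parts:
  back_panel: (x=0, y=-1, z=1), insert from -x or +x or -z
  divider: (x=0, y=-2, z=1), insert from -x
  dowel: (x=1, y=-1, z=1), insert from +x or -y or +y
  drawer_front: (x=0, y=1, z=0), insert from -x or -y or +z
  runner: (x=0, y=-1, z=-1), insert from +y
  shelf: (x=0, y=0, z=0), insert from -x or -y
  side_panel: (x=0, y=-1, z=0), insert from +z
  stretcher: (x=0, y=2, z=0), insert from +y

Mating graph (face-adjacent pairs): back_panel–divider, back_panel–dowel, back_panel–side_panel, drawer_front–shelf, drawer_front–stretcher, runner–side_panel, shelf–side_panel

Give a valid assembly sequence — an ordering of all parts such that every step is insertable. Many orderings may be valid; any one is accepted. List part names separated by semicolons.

1. shelf@(0, 0, 0) [-x clear] — {shelf}
2. drawer_front@(0, 1, 0) [-x clear] — {drawer_front, shelf}
3. side_panel@(0, -1, 0) [+z clear] — {drawer_front, shelf, side_panel}
4. back_panel@(0, -1, 1) [-x clear] — {back_panel, drawer_front, shelf, side_panel}
5. divider@(0, -2, 1) [-x clear] — {back_panel, divider, drawer_front, shelf, side_panel}
6. dowel@(1, -1, 1) [+x clear] — {back_panel, divider, dowel, drawer_front, shelf, side_panel}
7. stretcher@(0, 2, 0) [+y clear] — {back_panel, divider, dowel, drawer_front, shelf, side_panel, stretcher}
8. runner@(0, -1, -1) [+y clear] — {back_panel, divider, dowel, drawer_front, runner, shelf, side_panel, stretcher}

shelf; drawer_front; side_panel; back_panel; divider; dowel; stretcher; runner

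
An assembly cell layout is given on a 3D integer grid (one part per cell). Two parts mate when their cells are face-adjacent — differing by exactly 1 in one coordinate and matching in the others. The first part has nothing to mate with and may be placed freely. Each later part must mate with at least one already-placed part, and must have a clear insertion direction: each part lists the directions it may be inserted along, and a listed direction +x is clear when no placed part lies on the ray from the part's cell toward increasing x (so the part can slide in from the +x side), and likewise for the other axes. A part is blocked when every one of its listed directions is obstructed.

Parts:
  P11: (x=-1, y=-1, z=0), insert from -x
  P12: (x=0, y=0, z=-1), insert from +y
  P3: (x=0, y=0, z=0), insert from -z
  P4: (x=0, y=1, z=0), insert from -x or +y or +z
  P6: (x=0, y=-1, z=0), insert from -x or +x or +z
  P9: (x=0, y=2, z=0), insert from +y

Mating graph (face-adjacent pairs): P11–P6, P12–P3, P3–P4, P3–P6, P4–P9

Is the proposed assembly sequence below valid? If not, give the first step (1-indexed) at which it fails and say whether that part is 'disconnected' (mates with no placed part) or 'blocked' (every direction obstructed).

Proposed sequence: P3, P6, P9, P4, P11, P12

Invalid at step 3 (disconnected)

1. P3@(0, 0, 0) [-z clear] — {P3}
2. P6@(0, -1, 0) [-x clear] — {P3, P6}
3. P9@(0, 2, 0) — no placed neighbour ⇒ disconnected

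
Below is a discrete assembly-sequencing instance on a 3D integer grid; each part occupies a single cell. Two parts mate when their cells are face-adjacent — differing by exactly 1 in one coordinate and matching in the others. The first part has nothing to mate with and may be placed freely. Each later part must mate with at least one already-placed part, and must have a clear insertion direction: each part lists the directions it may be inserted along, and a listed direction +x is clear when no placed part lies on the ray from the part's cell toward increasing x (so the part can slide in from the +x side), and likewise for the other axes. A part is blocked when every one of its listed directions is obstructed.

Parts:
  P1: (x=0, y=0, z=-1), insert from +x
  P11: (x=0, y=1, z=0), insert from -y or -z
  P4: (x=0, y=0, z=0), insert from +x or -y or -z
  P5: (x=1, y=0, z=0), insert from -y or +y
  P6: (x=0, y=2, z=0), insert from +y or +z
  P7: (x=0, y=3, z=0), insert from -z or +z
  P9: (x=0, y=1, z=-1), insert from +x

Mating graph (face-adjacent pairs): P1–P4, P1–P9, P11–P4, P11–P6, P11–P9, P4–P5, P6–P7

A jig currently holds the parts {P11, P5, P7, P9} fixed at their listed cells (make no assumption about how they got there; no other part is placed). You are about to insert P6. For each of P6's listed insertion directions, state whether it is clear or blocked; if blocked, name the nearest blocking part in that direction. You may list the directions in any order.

+y: blocked by P7; +z: clear

+y: nearest on ray is P7@(0, 3, 0) ⇒ blocked
+z: ray from P6(0, 2, 0) has no placed part ⇒ clear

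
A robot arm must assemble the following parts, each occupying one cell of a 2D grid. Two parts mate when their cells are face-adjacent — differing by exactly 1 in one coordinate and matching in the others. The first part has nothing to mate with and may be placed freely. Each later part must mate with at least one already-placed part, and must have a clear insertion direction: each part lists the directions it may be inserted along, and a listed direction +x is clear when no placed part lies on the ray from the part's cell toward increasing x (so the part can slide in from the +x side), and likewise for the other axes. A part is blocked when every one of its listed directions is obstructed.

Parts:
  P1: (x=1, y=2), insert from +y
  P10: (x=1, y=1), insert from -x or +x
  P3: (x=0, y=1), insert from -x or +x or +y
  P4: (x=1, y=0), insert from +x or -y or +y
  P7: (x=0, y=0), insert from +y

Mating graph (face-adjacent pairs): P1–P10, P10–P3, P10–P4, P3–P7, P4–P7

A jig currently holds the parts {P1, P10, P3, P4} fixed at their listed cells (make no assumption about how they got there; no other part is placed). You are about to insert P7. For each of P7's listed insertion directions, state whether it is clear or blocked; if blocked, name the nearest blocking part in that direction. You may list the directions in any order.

+y: nearest on ray is P3@(0, 1) ⇒ blocked

+y: blocked by P3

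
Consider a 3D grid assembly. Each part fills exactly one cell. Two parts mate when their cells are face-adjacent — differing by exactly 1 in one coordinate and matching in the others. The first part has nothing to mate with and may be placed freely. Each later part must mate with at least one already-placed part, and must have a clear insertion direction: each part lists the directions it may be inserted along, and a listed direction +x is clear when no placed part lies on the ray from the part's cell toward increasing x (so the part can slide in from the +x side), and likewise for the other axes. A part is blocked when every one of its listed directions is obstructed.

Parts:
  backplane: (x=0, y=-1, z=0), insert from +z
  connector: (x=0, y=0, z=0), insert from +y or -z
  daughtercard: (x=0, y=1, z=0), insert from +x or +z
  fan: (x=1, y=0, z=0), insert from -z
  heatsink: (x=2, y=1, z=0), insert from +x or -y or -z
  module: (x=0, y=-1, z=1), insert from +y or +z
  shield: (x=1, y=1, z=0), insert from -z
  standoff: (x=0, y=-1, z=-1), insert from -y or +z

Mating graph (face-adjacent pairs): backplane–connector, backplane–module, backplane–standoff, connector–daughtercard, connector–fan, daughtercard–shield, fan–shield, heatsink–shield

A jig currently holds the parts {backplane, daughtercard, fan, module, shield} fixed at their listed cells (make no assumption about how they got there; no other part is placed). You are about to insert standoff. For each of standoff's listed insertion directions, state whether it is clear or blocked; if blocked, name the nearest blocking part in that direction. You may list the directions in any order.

+z: blocked by backplane; -y: clear

-y: ray from standoff(0, -1, -1) has no placed part ⇒ clear
+z: nearest on ray is backplane@(0, -1, 0) ⇒ blocked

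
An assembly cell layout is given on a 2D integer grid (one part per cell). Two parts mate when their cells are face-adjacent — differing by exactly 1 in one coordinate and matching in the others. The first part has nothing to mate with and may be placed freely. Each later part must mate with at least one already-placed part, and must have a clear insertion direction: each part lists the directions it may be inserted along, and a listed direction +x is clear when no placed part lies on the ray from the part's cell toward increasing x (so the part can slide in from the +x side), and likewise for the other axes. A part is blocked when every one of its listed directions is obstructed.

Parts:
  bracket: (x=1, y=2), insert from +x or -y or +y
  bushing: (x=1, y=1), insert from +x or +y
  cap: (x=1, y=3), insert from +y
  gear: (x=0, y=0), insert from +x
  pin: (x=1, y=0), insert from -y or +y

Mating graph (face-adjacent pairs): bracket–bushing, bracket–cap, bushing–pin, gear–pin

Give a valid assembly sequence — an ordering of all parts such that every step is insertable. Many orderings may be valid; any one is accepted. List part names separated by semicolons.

gear; pin; bushing; bracket; cap

1. gear@(0, 0) [+x clear] — {gear}
2. pin@(1, 0) [-y clear] — {gear, pin}
3. bushing@(1, 1) [+x clear] — {bushing, gear, pin}
4. bracket@(1, 2) [+x clear] — {bracket, bushing, gear, pin}
5. cap@(1, 3) [+y clear] — {bracket, bushing, cap, gear, pin}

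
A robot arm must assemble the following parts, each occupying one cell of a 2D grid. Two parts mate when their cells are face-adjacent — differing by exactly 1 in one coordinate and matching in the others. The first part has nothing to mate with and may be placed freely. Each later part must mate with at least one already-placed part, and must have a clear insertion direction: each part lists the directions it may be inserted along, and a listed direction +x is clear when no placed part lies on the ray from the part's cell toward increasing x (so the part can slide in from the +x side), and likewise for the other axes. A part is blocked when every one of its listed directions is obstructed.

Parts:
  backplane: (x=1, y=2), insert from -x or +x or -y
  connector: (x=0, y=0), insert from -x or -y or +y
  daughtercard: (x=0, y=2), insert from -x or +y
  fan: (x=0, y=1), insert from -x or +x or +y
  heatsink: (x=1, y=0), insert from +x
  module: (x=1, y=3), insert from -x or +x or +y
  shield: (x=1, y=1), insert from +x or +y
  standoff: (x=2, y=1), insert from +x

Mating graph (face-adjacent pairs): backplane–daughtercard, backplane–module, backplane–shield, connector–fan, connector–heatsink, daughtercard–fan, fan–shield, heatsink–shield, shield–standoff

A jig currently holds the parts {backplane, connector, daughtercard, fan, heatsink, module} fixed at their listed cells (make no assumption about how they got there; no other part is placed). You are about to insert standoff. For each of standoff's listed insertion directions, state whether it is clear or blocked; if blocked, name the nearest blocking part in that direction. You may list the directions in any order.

+x: clear

+x: ray from standoff(2, 1) has no placed part ⇒ clear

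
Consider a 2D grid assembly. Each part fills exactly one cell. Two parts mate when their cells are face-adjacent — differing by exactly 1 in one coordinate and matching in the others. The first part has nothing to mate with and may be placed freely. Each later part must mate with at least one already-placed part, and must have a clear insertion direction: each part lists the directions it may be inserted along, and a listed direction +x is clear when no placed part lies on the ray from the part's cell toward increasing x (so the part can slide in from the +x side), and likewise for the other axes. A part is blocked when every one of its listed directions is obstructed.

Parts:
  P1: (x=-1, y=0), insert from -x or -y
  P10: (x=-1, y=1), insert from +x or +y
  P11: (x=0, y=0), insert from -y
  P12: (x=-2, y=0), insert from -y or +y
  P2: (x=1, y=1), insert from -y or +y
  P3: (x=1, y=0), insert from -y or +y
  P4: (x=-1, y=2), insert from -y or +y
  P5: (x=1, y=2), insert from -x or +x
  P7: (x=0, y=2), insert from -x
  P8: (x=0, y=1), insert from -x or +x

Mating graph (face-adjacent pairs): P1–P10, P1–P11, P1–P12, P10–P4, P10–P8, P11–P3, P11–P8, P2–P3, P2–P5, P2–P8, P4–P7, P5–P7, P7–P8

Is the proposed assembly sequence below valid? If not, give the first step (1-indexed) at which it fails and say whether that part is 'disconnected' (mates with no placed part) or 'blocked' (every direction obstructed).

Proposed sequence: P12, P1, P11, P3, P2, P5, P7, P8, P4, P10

1. P12@(-2, 0) [-y clear] — {P12}
2. P1@(-1, 0) [-y clear] — {P1, P12}
3. P11@(0, 0) [-y clear] — {P1, P11, P12}
4. P3@(1, 0) [-y clear] — {P1, P11, P12, P3}
5. P2@(1, 1) [+y clear] — {P1, P11, P12, P2, P3}
6. P5@(1, 2) [-x clear] — {P1, P11, P12, P2, P3, P5}
7. P7@(0, 2) [-x clear] — {P1, P11, P12, P2, P3, P5, P7}
8. P8@(0, 1) [-x clear] — {P1, P11, P12, P2, P3, P5, P7, P8}
9. P4@(-1, 2) [+y clear] — {P1, P11, P12, P2, P3, P4, P5, P7, P8}
10. P10@(-1, 1) — +x/+y all obstructed ⇒ blocked

Invalid at step 10 (blocked)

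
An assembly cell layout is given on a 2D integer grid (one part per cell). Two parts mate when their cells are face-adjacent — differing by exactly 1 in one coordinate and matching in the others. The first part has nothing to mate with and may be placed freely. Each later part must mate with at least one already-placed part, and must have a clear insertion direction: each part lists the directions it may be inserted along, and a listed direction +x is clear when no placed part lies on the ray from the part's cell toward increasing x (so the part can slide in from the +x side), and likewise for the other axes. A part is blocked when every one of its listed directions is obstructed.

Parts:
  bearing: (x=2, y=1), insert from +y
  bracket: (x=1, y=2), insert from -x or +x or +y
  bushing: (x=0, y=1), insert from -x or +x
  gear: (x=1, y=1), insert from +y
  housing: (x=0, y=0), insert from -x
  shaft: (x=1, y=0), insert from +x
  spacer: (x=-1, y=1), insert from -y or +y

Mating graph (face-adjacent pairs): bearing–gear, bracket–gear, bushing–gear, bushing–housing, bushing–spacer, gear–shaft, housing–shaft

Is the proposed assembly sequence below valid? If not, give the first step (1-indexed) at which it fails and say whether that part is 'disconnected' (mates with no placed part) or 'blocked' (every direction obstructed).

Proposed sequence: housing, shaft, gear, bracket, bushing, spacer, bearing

Valid

1. housing@(0, 0) [-x clear] — {housing}
2. shaft@(1, 0) [+x clear] — {housing, shaft}
3. gear@(1, 1) [+y clear] — {gear, housing, shaft}
4. bracket@(1, 2) [-x clear] — {bracket, gear, housing, shaft}
5. bushing@(0, 1) [-x clear] — {bracket, bushing, gear, housing, shaft}
6. spacer@(-1, 1) [-y clear] — {bracket, bushing, gear, housing, shaft, spacer}
7. bearing@(2, 1) [+y clear] — {bearing, bracket, bushing, gear, housing, shaft, spacer}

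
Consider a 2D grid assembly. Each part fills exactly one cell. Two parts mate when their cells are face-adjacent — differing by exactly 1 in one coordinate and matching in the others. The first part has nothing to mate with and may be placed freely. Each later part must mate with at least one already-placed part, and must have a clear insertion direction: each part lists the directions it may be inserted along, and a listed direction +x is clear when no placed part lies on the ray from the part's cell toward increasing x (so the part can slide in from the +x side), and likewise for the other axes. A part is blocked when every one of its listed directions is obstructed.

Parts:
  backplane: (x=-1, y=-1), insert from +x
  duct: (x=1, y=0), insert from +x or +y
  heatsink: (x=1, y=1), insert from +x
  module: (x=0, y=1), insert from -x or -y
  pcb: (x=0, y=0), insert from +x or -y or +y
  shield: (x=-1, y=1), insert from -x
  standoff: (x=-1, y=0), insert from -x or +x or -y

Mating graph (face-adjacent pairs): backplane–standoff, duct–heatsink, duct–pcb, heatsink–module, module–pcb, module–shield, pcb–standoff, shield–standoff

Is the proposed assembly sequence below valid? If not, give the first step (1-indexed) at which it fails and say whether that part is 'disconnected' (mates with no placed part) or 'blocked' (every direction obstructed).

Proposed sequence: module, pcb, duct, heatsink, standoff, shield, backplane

Valid

1. module@(0, 1) [-x clear] — {module}
2. pcb@(0, 0) [+x clear] — {module, pcb}
3. duct@(1, 0) [+x clear] — {duct, module, pcb}
4. heatsink@(1, 1) [+x clear] — {duct, heatsink, module, pcb}
5. standoff@(-1, 0) [-x clear] — {duct, heatsink, module, pcb, standoff}
6. shield@(-1, 1) [-x clear] — {duct, heatsink, module, pcb, shield, standoff}
7. backplane@(-1, -1) [+x clear] — {backplane, duct, heatsink, module, pcb, shield, standoff}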